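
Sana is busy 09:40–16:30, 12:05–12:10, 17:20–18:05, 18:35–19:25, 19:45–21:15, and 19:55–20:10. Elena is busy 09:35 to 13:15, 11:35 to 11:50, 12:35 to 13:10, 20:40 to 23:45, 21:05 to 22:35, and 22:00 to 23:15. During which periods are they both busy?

First set merges to 09:40–16:30, 17:20–18:05, 18:35–19:25, 19:45–21:15.
Second set merges to 09:35–13:15, 20:40–23:45.
09:40–16:30 overlaps B on 09:40–13:15.
17:20–18:05 falls entirely outside B.
18:35–19:25 falls entirely outside B.
19:45–21:15 overlaps B on 20:40–21:15.

09:40–13:15, 20:40–21:15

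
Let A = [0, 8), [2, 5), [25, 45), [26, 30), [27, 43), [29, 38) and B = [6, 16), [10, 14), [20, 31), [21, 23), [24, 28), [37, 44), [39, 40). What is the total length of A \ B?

13

A, merged: [0, 8), [25, 45).
B, merged: [6, 16), [20, 31), [37, 44).
A \ B = [0, 6), [31, 37), [44, 45).
Total: 6 + 6 + 1 = 13.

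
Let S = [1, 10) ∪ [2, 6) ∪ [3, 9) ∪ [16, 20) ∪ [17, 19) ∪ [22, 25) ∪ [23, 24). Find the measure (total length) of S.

Merged: [1, 10), [16, 20), [22, 25).
Lengths: 9 + 4 + 3 = 16.

16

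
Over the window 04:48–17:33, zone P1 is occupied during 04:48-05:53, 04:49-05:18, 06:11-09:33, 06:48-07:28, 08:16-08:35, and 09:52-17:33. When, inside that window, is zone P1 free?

05:53-06:11, 09:33-09:52

Covered (merged): 04:48-05:53, 06:11-09:33, 09:52-17:33.
Complement within 04:48-17:33: 05:53-06:11, 09:33-09:52.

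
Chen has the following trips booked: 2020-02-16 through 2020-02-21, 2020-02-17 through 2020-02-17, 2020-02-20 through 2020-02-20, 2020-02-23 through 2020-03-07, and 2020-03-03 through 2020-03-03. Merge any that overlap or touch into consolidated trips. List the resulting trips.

2020-02-16 through 2020-02-21, 2020-02-23 through 2020-03-07

2020-02-17 through 2020-02-17 overlaps/touches 2020-02-16 through 2020-02-21 → extend to 2020-02-16 through 2020-02-21.
2020-02-20 through 2020-02-20 overlaps/touches 2020-02-16 through 2020-02-21 → extend to 2020-02-16 through 2020-02-21.
2020-02-23 through 2020-03-07 is disjoint → start new block.
2020-03-03 through 2020-03-03 overlaps/touches 2020-02-23 through 2020-03-07 → extend to 2020-02-23 through 2020-03-07.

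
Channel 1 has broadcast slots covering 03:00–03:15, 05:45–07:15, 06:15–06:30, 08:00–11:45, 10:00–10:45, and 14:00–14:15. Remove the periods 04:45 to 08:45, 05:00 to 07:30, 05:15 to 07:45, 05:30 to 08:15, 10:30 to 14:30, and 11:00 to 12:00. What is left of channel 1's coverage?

03:00–03:15, 08:45–10:30

A, merged: 03:00–03:15, 05:45–07:15, 08:00–11:45, 14:00–14:15.
B, merged: 04:45–08:45, 10:30–14:30.
03:00–03:15: no B overlap → unchanged.
05:45–07:15: fully covered by B → removed.
08:00–11:45 minus B → 08:45–10:30.
14:00–14:15: fully covered by B → removed.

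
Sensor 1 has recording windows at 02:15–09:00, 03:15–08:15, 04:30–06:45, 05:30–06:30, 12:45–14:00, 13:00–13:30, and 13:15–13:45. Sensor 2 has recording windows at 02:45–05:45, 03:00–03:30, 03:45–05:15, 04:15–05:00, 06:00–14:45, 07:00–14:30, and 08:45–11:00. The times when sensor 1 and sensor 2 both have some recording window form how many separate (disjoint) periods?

First set merges to 02:15-09:00, 12:45-14:00.
Second set merges to 02:45-05:45, 06:00-14:45.
A ∩ B = 02:45-05:45, 06:00-09:00, 12:45-14:00.
That is 3 disjoint pieces.

3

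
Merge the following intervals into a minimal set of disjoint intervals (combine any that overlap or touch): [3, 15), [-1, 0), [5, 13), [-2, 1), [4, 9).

[-2, 1) ∪ [3, 15)

Sort by start: [-2, 1), [-1, 0), [3, 15), [4, 9), [5, 13).
[-1, 0) overlaps/touches [-2, 1) → extend to [-2, 1).
[3, 15) is disjoint → start new block.
[4, 9) overlaps/touches [3, 15) → extend to [3, 15).
[5, 13) overlaps/touches [3, 15) → extend to [3, 15).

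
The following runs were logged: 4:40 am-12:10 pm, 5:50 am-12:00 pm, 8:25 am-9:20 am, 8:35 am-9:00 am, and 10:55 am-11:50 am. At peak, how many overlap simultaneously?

4

Walk the sorted start/end points keeping a running depth.
The depth first hits 4 at 8:35 am.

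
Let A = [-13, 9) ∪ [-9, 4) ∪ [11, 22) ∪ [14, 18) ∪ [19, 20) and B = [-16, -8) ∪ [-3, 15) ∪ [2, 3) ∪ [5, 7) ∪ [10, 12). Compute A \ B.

[-8, -3) ∪ [15, 22)

Merge the first list: [-13, 9), [11, 22).
Merge the second list: [-16, -8), [-3, 15).
[-13, 9) with B removed leaves [-8, -3).
[11, 22) with B removed leaves [15, 22).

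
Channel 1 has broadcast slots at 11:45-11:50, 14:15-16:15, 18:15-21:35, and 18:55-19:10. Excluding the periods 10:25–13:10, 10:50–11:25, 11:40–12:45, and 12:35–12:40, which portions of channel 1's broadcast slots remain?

A, merged: 11:45–11:50, 14:15–16:15, 18:15–21:35.
B, merged: 10:25–13:10.
11:45–11:50: fully covered by B → removed.
14:15–16:15: no B overlap → unchanged.
18:15–21:35: no B overlap → unchanged.

14:15–16:15, 18:15–21:35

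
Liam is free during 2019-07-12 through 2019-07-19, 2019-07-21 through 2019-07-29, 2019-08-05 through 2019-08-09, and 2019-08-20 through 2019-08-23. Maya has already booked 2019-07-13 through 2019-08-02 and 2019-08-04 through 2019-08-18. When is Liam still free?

2019-07-12 through 2019-07-19 \ B = 2019-07-12 through 2019-07-12.
2019-07-21 through 2019-07-29: entirely removed.
2019-08-05 through 2019-08-09: entirely removed.
2019-08-20 through 2019-08-23: nothing removed.

2019-07-12 through 2019-07-12, 2019-08-20 through 2019-08-23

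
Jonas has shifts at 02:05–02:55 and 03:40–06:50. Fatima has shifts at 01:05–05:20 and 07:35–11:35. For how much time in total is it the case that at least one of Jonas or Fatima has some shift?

A ∪ B = 01:05-06:50, 07:35-11:35.
Total: 5 h 45 min + 4 h = 9 h 45 min.

9 h 45 min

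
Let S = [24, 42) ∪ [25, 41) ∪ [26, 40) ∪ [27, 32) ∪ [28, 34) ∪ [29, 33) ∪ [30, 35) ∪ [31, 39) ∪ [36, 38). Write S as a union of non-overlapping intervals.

[24, 42)

[25, 41) overlaps/touches [24, 42) → extend to [24, 42).
[26, 40) overlaps/touches [24, 42) → extend to [24, 42).
[27, 32) overlaps/touches [24, 42) → extend to [24, 42).
[28, 34) overlaps/touches [24, 42) → extend to [24, 42).
[29, 33) overlaps/touches [24, 42) → extend to [24, 42).
[30, 35) overlaps/touches [24, 42) → extend to [24, 42).
[31, 39) overlaps/touches [24, 42) → extend to [24, 42).
[36, 38) overlaps/touches [24, 42) → extend to [24, 42).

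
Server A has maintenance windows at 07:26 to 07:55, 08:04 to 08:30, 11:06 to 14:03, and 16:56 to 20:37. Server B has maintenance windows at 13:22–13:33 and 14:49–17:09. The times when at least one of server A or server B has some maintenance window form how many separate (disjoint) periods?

4

A ∪ B = 07:26-07:55, 08:04-08:30, 11:06-14:03, 14:49-20:37.
That is 4 disjoint pieces.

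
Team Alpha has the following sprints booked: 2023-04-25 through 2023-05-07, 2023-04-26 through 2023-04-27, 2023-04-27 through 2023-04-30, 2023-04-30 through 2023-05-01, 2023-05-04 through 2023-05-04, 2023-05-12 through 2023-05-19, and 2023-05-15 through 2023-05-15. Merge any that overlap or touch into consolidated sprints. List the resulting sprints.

2023-04-25 through 2023-05-07, 2023-05-12 through 2023-05-19

2023-04-26 through 2023-04-27 overlaps/touches 2023-04-25 through 2023-05-07 → extend to 2023-04-25 through 2023-05-07.
2023-04-27 through 2023-04-30 overlaps/touches 2023-04-25 through 2023-05-07 → extend to 2023-04-25 through 2023-05-07.
2023-04-30 through 2023-05-01 overlaps/touches 2023-04-25 through 2023-05-07 → extend to 2023-04-25 through 2023-05-07.
2023-05-04 through 2023-05-04 overlaps/touches 2023-04-25 through 2023-05-07 → extend to 2023-04-25 through 2023-05-07.
2023-05-12 through 2023-05-19 is disjoint → start new block.
2023-05-15 through 2023-05-15 overlaps/touches 2023-05-12 through 2023-05-19 → extend to 2023-05-12 through 2023-05-19.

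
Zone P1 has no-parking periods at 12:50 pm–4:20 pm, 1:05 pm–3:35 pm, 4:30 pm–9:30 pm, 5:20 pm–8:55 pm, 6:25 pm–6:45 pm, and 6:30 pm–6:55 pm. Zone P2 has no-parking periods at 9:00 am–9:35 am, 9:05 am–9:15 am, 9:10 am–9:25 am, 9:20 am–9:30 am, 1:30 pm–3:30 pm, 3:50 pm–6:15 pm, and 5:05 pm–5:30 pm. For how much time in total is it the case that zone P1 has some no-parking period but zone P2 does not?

A, merged: 12:50 pm-4:20 pm, 4:30 pm-9:30 pm.
B, merged: 9:00 am-9:35 am, 1:30 pm-3:30 pm, 3:50 pm-6:15 pm.
A \ B = 12:50 pm-1:30 pm, 3:30 pm-3:50 pm, 6:15 pm-9:30 pm.
Total: 40 min + 20 min + 3 h 15 min = 4 h 15 min.

4 h 15 min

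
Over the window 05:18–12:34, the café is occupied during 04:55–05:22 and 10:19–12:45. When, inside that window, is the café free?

05:22–10:19

The merged coverage is 04:55–05:22, 10:19–12:45.
Gaps within 05:18–12:34: 05:22–10:19.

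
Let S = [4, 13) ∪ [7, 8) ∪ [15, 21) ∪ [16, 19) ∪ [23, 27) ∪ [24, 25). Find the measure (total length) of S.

Merged: [4, 13), [15, 21), [23, 27).
Lengths: 9 + 6 + 4 = 19.

19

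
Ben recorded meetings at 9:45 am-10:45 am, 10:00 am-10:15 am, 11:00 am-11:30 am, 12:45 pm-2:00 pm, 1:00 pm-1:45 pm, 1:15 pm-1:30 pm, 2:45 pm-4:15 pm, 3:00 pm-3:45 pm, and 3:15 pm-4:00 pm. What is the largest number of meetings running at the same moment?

3

Sweep endpoints in order; track running count of active intervals.
Peak of 3 reached at 1:15 pm.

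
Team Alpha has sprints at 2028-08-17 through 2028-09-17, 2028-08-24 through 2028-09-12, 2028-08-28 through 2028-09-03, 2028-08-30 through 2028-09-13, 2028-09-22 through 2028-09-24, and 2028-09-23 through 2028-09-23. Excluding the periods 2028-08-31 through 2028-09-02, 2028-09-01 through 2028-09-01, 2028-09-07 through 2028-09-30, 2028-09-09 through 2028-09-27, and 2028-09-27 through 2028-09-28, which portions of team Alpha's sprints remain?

Merge the first list: 2028-08-17 through 2028-09-17, 2028-09-22 through 2028-09-24.
Merge the second list: 2028-08-31 through 2028-09-02, 2028-09-07 through 2028-09-30.
2028-08-17 through 2028-09-17 with B removed leaves 2028-08-17 through 2028-08-30, 2028-09-03 through 2028-09-06.
2028-09-22 through 2028-09-24 lies entirely inside B → drops out.

2028-08-17 through 2028-08-30, 2028-09-03 through 2028-09-06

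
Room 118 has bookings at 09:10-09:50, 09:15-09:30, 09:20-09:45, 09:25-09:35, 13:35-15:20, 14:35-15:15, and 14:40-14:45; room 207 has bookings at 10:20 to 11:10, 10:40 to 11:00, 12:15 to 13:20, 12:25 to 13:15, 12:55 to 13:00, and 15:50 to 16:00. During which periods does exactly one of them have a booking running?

09:10-09:50, 10:20-11:10, 12:15-13:20, 13:35-15:20, 15:50-16:00

First set merges to 09:10-09:50, 13:35-15:20.
Second set merges to 10:20-11:10, 12:15-13:20, 15:50-16:00.
A \ B = 09:10-09:50, 13:35-15:20.
B \ A = 10:20-11:10, 12:15-13:20, 15:50-16:00.
Union of the two gives the symmetric difference.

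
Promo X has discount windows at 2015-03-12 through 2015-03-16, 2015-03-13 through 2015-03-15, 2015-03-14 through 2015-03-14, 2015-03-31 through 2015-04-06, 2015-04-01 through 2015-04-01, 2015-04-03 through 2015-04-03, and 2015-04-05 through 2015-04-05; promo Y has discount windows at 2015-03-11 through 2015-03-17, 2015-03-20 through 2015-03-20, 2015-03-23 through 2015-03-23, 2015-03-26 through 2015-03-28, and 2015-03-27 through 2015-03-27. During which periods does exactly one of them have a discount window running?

Merge the first list: 2015-03-12 through 2015-03-16, 2015-03-31 through 2015-04-06.
Merge the second list: 2015-03-11 through 2015-03-17, 2015-03-20 through 2015-03-20, 2015-03-23 through 2015-03-23, 2015-03-26 through 2015-03-28.
A \ B = 2015-03-31 through 2015-04-06.
B \ A = 2015-03-11 through 2015-03-11, 2015-03-17 through 2015-03-17, 2015-03-20 through 2015-03-20, 2015-03-23 through 2015-03-23, 2015-03-26 through 2015-03-28.
Union of the two gives the symmetric difference.

2015-03-11 through 2015-03-11, 2015-03-17 through 2015-03-17, 2015-03-20 through 2015-03-20, 2015-03-23 through 2015-03-23, 2015-03-26 through 2015-03-28, 2015-03-31 through 2015-04-06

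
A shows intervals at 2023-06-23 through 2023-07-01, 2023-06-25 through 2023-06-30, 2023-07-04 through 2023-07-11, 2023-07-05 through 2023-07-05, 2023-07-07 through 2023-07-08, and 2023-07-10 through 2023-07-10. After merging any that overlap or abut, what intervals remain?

2023-06-25 through 2023-06-30 overlaps/touches 2023-06-23 through 2023-07-01 → extend to 2023-06-23 through 2023-07-01.
2023-07-04 through 2023-07-11 is disjoint → start new block.
2023-07-05 through 2023-07-05 overlaps/touches 2023-07-04 through 2023-07-11 → extend to 2023-07-04 through 2023-07-11.
2023-07-07 through 2023-07-08 overlaps/touches 2023-07-04 through 2023-07-11 → extend to 2023-07-04 through 2023-07-11.
2023-07-10 through 2023-07-10 overlaps/touches 2023-07-04 through 2023-07-11 → extend to 2023-07-04 through 2023-07-11.

2023-06-23 through 2023-07-01, 2023-07-04 through 2023-07-11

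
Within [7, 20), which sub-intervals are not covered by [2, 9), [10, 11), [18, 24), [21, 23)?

The merged coverage is [2, 9), [10, 11), [18, 24).
Gaps within [7, 20): [9, 10), [11, 18).

[9, 10) ∪ [11, 18)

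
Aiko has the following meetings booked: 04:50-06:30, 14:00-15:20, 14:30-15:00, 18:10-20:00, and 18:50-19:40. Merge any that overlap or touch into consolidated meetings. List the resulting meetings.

14:00-15:20 is disjoint → start new block.
14:30-15:00 overlaps/touches 14:00-15:20 → extend to 14:00-15:20.
18:10-20:00 is disjoint → start new block.
18:50-19:40 overlaps/touches 18:10-20:00 → extend to 18:10-20:00.

04:50-06:30, 14:00-15:20, 18:10-20:00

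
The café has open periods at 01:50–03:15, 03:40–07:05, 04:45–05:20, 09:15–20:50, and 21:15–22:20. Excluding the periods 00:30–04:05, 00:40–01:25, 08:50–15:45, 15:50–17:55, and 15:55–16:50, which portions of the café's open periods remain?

Merge the first list: 01:50-03:15, 03:40-07:05, 09:15-20:50, 21:15-22:20.
Merge the second list: 00:30-04:05, 08:50-15:45, 15:50-17:55.
01:50-03:15 lies entirely inside B → drops out.
03:40-07:05 with B removed leaves 04:05-07:05.
09:15-20:50 with B removed leaves 15:45-15:50, 17:55-20:50.
21:15-22:20 is untouched.

04:05-07:05, 15:45-15:50, 17:55-20:50, 21:15-22:20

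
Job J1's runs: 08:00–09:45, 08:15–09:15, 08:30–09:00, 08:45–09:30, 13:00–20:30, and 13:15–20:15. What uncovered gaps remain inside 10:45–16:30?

The merged coverage is 08:00–09:45, 13:00–20:30.
Complement within 10:45–16:30: 10:45–13:00.

10:45–13:00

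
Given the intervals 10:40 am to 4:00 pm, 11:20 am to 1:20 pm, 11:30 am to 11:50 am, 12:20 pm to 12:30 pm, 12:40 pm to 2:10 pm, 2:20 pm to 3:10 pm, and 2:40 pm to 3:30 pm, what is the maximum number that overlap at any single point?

At 11:30 am, 3 of the intervals are simultaneously active.
No point has more.

3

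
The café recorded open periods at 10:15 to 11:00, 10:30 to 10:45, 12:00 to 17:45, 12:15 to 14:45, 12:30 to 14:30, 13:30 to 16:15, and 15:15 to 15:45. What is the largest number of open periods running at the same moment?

Walk the sorted start/end points keeping a running depth.
The depth first hits 4 at 13:30.

4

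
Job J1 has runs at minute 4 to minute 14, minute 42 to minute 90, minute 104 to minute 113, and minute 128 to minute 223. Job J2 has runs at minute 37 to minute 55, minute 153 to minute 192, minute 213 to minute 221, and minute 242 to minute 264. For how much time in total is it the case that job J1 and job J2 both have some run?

60 minutes

A ∩ B = minute 42 to minute 55, minute 153 to minute 192, minute 213 to minute 221.
Total: 13 minutes + 39 minutes + 8 minutes = 60 minutes.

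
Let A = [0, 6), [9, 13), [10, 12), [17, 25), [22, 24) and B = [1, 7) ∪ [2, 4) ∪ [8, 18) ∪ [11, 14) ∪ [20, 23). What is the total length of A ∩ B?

Merge the first list: [0, 6), [9, 13), [17, 25).
Merge the second list: [1, 7), [8, 18), [20, 23).
A ∩ B = [1, 6), [9, 13), [17, 18), [20, 23).
Total: 5 + 4 + 1 + 3 = 13.

13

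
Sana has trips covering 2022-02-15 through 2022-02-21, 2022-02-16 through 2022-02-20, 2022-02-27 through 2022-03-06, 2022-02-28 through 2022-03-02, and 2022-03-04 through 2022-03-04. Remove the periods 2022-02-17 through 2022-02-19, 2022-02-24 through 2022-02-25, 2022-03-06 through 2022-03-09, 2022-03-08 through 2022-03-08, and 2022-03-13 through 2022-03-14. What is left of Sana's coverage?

A, merged: 2022-02-15 through 2022-02-21, 2022-02-27 through 2022-03-06.
B, merged: 2022-02-17 through 2022-02-19, 2022-02-24 through 2022-02-25, 2022-03-06 through 2022-03-09, 2022-03-13 through 2022-03-14.
2022-02-15 through 2022-02-21 \ B = 2022-02-15 through 2022-02-16, 2022-02-20 through 2022-02-21.
2022-02-27 through 2022-03-06 \ B = 2022-02-27 through 2022-03-05.

2022-02-15 through 2022-02-16, 2022-02-20 through 2022-02-21, 2022-02-27 through 2022-03-05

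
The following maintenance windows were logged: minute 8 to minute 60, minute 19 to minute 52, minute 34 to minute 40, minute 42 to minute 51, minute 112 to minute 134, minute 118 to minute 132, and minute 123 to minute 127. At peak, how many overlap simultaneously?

3

At minute 34, 3 of the intervals are simultaneously active.
No point has more.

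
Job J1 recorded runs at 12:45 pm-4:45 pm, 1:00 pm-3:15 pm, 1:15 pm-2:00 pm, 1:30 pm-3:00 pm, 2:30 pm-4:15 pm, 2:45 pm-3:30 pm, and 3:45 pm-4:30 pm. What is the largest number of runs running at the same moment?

Sweep endpoints in order; track running count of active intervals.
Peak of 5 reached at 2:45 pm.

5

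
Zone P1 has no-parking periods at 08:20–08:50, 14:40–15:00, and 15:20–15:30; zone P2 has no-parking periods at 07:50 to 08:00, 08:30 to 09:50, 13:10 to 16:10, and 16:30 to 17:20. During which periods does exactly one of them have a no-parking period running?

07:50–08:00, 08:20–08:30, 08:50–09:50, 13:10–14:40, 15:00–15:20, 15:30–16:10, 16:30–17:20

Only in the first: 08:20–08:30.
Only in the second: 07:50–08:00, 08:50–09:50, 13:10–14:40, 15:00–15:20, 15:30–16:10, 16:30–17:20.
Together these are the periods covered by exactly one.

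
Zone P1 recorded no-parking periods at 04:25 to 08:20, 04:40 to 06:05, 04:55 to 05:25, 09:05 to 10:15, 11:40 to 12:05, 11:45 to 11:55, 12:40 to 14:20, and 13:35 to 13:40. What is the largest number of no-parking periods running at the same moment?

3

At 04:55, 3 of the intervals are simultaneously active.
No point has more.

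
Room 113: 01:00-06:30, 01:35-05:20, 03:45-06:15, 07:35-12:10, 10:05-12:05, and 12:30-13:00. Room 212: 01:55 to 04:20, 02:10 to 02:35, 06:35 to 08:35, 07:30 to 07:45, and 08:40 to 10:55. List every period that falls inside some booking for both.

01:55–04:20, 07:35–08:35, 08:40–10:55

First set merges to 01:00–06:30, 07:35–12:10, 12:30–13:00.
Second set merges to 01:55–04:20, 06:35–08:35, 08:40–10:55.
01:00–06:30 overlaps B on 01:55–04:20.
07:35–12:10 overlaps B on 07:35–08:35, 08:40–10:55.
12:30–13:00 falls entirely outside B.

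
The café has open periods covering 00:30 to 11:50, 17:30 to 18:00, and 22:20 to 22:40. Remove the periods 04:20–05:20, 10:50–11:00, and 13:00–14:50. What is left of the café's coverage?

00:30-04:20, 05:20-10:50, 11:00-11:50, 17:30-18:00, 22:20-22:40

00:30-11:50 with B removed leaves 00:30-04:20, 05:20-10:50, 11:00-11:50.
17:30-18:00 is untouched.
22:20-22:40 is untouched.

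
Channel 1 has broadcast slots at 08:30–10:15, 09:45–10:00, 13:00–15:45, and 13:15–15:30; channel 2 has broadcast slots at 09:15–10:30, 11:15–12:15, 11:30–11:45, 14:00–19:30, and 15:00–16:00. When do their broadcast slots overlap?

First set merges to 08:30-10:15, 13:00-15:45.
Second set merges to 09:15-10:30, 11:15-12:15, 14:00-19:30.
08:30-10:15 ∩ B → 09:15-10:15.
13:00-15:45 ∩ B → 14:00-15:45.

09:15-10:15, 14:00-15:45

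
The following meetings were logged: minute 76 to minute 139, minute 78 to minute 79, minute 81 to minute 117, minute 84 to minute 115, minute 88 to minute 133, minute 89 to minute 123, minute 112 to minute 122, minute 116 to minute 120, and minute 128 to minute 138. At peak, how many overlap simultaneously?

Walk the sorted start/end points keeping a running depth.
The depth first hits 6 at minute 112.

6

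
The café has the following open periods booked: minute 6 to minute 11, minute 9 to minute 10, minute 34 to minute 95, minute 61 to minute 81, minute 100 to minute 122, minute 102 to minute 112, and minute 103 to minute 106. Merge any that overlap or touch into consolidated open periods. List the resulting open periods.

minute 6 to minute 11, minute 34 to minute 95, minute 100 to minute 122

minute 9 to minute 10 overlaps/touches minute 6 to minute 11 → extend to minute 6 to minute 11.
minute 34 to minute 95 is disjoint → start new block.
minute 61 to minute 81 overlaps/touches minute 34 to minute 95 → extend to minute 34 to minute 95.
minute 100 to minute 122 is disjoint → start new block.
minute 102 to minute 112 overlaps/touches minute 100 to minute 122 → extend to minute 100 to minute 122.
minute 103 to minute 106 overlaps/touches minute 100 to minute 122 → extend to minute 100 to minute 122.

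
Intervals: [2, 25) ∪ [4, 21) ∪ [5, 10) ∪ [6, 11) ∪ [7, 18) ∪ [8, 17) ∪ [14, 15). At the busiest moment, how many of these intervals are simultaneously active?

Sweep endpoints in order; track running count of active intervals.
Peak of 6 reached at 8.

6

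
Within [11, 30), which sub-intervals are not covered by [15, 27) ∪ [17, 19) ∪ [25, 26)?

The merged coverage is [15, 27).
Complement within [11, 30): [11, 15), [27, 30).

[11, 15) ∪ [27, 30)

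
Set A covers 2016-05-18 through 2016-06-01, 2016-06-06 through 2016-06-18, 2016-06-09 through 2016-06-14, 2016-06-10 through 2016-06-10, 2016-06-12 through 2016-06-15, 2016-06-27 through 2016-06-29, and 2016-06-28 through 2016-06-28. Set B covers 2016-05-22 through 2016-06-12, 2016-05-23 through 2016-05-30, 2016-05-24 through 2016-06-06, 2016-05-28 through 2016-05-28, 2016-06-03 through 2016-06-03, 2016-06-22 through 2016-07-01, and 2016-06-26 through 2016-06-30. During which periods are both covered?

2016-05-22 through 2016-06-01, 2016-06-06 through 2016-06-12, 2016-06-27 through 2016-06-29

A, merged: 2016-05-18 through 2016-06-01, 2016-06-06 through 2016-06-18, 2016-06-27 through 2016-06-29.
B, merged: 2016-05-22 through 2016-06-12, 2016-06-22 through 2016-07-01.
2016-05-18 through 2016-06-01 overlaps B on 2016-05-22 through 2016-06-01.
2016-06-06 through 2016-06-18 overlaps B on 2016-06-06 through 2016-06-12.
2016-06-27 through 2016-06-29 overlaps B on 2016-06-27 through 2016-06-29.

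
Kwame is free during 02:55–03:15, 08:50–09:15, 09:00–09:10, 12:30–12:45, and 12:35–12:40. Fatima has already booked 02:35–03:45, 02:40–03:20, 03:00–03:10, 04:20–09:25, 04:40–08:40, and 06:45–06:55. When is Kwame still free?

First set merges to 02:55–03:15, 08:50–09:15, 12:30–12:45.
Second set merges to 02:35–03:45, 04:20–09:25.
02:55–03:15: entirely removed.
08:50–09:15: entirely removed.
12:30–12:45: nothing removed.

12:30–12:45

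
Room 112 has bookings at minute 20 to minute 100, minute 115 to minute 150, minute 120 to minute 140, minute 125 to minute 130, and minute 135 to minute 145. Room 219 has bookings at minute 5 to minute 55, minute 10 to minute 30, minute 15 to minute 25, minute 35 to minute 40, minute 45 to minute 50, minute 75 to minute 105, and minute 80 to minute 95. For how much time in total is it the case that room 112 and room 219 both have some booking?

Merge the first list: minute 20 to minute 100, minute 115 to minute 150.
Merge the second list: minute 5 to minute 55, minute 75 to minute 105.
A ∩ B = minute 20 to minute 55, minute 75 to minute 100.
Total: 35 minutes + 25 minutes = 60 minutes.

60 minutes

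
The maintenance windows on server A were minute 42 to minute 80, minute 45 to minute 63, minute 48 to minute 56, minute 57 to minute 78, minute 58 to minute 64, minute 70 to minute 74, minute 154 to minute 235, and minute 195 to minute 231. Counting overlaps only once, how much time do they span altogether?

Merged: minute 42 to minute 80, minute 154 to minute 235.
Lengths: 38 minutes + 81 minutes = 119 minutes.

119 minutes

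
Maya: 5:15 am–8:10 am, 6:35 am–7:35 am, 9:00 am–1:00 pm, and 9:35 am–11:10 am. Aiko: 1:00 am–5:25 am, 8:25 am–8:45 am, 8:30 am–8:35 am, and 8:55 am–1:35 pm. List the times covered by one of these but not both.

1:00 am–5:15 am, 5:25 am–8:10 am, 8:25 am–8:45 am, 8:55 am–9:00 am, 1:00 pm–1:35 pm

First set merges to 5:15 am–8:10 am, 9:00 am–1:00 pm.
Second set merges to 1:00 am–5:25 am, 8:25 am–8:45 am, 8:55 am–1:35 pm.
Only in the first: 5:25 am–8:10 am.
Only in the second: 1:00 am–5:15 am, 8:25 am–8:45 am, 8:55 am–9:00 am, 1:00 pm–1:35 pm.
Together these are the periods covered by exactly one.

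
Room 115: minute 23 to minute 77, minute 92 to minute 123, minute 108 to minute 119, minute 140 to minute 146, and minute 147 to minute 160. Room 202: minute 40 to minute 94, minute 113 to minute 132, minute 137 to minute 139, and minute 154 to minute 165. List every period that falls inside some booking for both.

minute 40 to minute 77, minute 92 to minute 94, minute 113 to minute 123, minute 154 to minute 160

First set merges to minute 23 to minute 77, minute 92 to minute 123, minute 140 to minute 146, minute 147 to minute 160.
minute 23 to minute 77 ∩ B → minute 40 to minute 77.
minute 92 to minute 123 ∩ B → minute 92 to minute 94, minute 113 to minute 123.
minute 140 to minute 146 meets no B interval.
minute 147 to minute 160 ∩ B → minute 154 to minute 160.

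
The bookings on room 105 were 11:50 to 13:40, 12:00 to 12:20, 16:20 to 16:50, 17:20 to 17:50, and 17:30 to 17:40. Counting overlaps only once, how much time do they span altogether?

Merged: 11:50–13:40, 16:20–16:50, 17:20–17:50.
Lengths: 1 h 50 min + 30 min + 30 min = 2 h 50 min.

2 h 50 min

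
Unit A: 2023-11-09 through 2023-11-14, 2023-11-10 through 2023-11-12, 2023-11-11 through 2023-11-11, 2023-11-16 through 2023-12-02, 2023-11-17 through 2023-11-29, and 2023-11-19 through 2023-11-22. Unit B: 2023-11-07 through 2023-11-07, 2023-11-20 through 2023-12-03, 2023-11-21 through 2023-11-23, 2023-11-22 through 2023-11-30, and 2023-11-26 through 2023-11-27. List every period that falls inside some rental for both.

2023-11-20 through 2023-12-02

A, merged: 2023-11-09 through 2023-11-14, 2023-11-16 through 2023-12-02.
B, merged: 2023-11-07 through 2023-11-07, 2023-11-20 through 2023-12-03.
2023-11-09 through 2023-11-14 meets no B interval.
2023-11-16 through 2023-12-02 ∩ B → 2023-11-20 through 2023-12-02.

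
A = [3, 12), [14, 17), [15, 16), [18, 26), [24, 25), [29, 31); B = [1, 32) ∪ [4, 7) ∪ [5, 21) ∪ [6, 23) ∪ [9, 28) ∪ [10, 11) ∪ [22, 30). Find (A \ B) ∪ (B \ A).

First set merges to [3, 12), [14, 17), [18, 26), [29, 31).
Second set merges to [1, 32).
A but not B: none.
B but not A: [1, 3), [12, 14), [17, 18), [26, 29), [31, 32).
Combining gives A △ B.

[1, 3) ∪ [12, 14) ∪ [17, 18) ∪ [26, 29) ∪ [31, 32)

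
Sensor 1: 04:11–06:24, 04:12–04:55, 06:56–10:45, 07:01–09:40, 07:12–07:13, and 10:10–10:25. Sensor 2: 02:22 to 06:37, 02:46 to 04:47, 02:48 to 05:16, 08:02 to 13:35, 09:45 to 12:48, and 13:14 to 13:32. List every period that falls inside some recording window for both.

04:11-06:24, 08:02-10:45

First set merges to 04:11-06:24, 06:56-10:45.
Second set merges to 02:22-06:37, 08:02-13:35.
04:11-06:24 meets the second set on 04:11-06:24.
06:56-10:45 meets the second set on 08:02-10:45.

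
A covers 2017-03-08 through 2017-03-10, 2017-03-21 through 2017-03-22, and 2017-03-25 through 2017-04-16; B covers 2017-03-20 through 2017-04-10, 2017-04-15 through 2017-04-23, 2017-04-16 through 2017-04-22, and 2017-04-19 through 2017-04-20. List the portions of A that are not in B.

Second set merges to 2017-03-20 through 2017-04-10, 2017-04-15 through 2017-04-23.
2017-03-08 through 2017-03-10: nothing removed.
2017-03-21 through 2017-03-22: entirely removed.
2017-03-25 through 2017-04-16 \ B = 2017-04-11 through 2017-04-14.

2017-03-08 through 2017-03-10, 2017-04-11 through 2017-04-14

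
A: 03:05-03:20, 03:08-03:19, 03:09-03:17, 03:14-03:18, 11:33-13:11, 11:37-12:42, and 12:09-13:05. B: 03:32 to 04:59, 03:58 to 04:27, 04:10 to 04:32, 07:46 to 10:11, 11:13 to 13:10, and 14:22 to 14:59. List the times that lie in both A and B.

A, merged: 03:05–03:20, 11:33–13:11.
B, merged: 03:32–04:59, 07:46–10:11, 11:13–13:10, 14:22–14:59.
03:05–03:20 falls entirely outside B.
11:33–13:11 overlaps B on 11:33–13:10.

11:33–13:10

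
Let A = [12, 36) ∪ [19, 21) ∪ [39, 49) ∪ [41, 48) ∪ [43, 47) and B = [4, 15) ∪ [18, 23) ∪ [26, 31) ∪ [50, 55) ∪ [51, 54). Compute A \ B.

[15, 18) ∪ [23, 26) ∪ [31, 36) ∪ [39, 49)

A, merged: [12, 36), [39, 49).
B, merged: [4, 15), [18, 23), [26, 31), [50, 55).
[12, 36) with B removed leaves [15, 18), [23, 26), [31, 36).
[39, 49) is untouched.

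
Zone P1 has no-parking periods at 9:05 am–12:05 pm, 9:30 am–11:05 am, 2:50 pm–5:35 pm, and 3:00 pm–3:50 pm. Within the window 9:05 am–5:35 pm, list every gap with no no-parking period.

12:05 pm–2:50 pm

After merging, the occupied span is 9:05 am–12:05 pm, 2:50 pm–5:35 pm.
Gaps within 9:05 am–5:35 pm: 12:05 pm–2:50 pm.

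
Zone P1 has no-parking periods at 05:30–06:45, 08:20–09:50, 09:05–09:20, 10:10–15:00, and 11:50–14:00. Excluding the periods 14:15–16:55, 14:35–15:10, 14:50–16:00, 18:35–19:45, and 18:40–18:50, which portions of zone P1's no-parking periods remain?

First set merges to 05:30-06:45, 08:20-09:50, 10:10-15:00.
Second set merges to 14:15-16:55, 18:35-19:45.
05:30-06:45: no B overlap → unchanged.
08:20-09:50: no B overlap → unchanged.
10:10-15:00 minus B → 10:10-14:15.

05:30-06:45, 08:20-09:50, 10:10-14:15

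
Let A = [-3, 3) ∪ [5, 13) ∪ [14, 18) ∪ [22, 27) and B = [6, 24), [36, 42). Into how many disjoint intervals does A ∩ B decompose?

3

A ∩ B = [6, 13), [14, 18), [22, 24).
That is 3 disjoint pieces.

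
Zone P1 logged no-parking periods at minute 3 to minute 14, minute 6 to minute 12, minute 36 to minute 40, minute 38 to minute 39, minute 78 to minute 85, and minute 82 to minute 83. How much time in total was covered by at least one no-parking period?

22 minutes

Merged: minute 3 to minute 14, minute 36 to minute 40, minute 78 to minute 85.
Lengths: 11 minutes + 4 minutes + 7 minutes = 22 minutes.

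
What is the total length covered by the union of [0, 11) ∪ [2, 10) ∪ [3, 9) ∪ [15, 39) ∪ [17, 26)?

35

Merged: [0, 11), [15, 39).
Lengths: 11 + 24 = 35.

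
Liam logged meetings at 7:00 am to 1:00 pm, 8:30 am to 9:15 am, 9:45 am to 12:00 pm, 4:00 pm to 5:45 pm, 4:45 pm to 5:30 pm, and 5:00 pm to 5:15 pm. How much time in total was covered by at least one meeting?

Merged: 7:00 am–1:00 pm, 4:00 pm–5:45 pm.
Lengths: 6 h + 1 h 45 min = 7 h 45 min.

7 h 45 min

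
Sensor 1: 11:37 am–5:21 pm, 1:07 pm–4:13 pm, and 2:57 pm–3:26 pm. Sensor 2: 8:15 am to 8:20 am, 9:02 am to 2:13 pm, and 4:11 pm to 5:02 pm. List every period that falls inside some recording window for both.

Merge the first list: 11:37 am-5:21 pm.
11:37 am-5:21 pm meets the second set on 11:37 am-2:13 pm, 4:11 pm-5:02 pm.

11:37 am-2:13 pm, 4:11 pm-5:02 pm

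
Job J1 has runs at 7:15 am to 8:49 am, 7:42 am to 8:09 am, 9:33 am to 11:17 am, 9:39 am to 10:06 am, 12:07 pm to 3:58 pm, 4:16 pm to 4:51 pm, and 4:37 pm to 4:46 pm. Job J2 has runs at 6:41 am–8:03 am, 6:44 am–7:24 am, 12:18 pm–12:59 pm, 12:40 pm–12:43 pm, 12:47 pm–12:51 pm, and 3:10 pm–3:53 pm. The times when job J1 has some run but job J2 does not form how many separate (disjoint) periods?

6

Merge the first list: 7:15 am–8:49 am, 9:33 am–11:17 am, 12:07 pm–3:58 pm, 4:16 pm–4:51 pm.
Merge the second list: 6:41 am–8:03 am, 12:18 pm–12:59 pm, 3:10 pm–3:53 pm.
A \ B = 8:03 am–8:49 am, 9:33 am–11:17 am, 12:07 pm–12:18 pm, 12:59 pm–3:10 pm, 3:53 pm–3:58 pm, 4:16 pm–4:51 pm.
That is 6 disjoint pieces.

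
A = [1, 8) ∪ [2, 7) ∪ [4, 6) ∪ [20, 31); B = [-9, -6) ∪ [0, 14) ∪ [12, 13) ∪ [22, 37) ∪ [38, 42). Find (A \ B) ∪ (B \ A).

[-9, -6) ∪ [0, 1) ∪ [8, 14) ∪ [20, 22) ∪ [31, 37) ∪ [38, 42)

A, merged: [1, 8), [20, 31).
B, merged: [-9, -6), [0, 14), [22, 37), [38, 42).
A but not B: [20, 22).
B but not A: [-9, -6), [0, 1), [8, 14), [31, 37), [38, 42).
Combining gives A △ B.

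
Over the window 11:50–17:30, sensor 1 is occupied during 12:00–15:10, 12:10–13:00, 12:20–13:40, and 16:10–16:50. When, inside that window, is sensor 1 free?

11:50-12:00, 15:10-16:10, 16:50-17:30

Covered (merged): 12:00-15:10, 16:10-16:50.
Uncovered inside 11:50-17:30: 11:50-12:00, 15:10-16:10, 16:50-17:30.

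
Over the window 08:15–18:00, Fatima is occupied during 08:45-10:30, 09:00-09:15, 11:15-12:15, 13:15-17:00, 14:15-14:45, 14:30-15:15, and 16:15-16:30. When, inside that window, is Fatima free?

The merged coverage is 08:45–10:30, 11:15–12:15, 13:15–17:00.
Gaps within 08:15–18:00: 08:15–08:45, 10:30–11:15, 12:15–13:15, 17:00–18:00.

08:15–08:45, 10:30–11:15, 12:15–13:15, 17:00–18:00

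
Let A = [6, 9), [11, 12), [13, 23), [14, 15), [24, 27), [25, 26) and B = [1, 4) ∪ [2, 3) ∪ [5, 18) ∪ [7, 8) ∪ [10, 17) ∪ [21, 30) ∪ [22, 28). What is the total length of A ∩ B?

A, merged: [6, 9), [11, 12), [13, 23), [24, 27).
B, merged: [1, 4), [5, 18), [21, 30).
A ∩ B = [6, 9), [11, 12), [13, 18), [21, 23), [24, 27).
Total: 3 + 1 + 5 + 2 + 3 = 14.

14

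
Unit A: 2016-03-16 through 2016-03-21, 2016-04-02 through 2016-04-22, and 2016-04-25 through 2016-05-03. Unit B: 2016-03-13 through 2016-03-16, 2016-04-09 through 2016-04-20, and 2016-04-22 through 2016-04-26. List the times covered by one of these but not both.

A but not B: 2016-03-17 through 2016-03-21, 2016-04-02 through 2016-04-08, 2016-04-21 through 2016-04-21, 2016-04-27 through 2016-05-03.
B but not A: 2016-03-13 through 2016-03-15, 2016-04-23 through 2016-04-24.
Combining gives A △ B.

2016-03-13 through 2016-03-15, 2016-03-17 through 2016-03-21, 2016-04-02 through 2016-04-08, 2016-04-21 through 2016-04-21, 2016-04-23 through 2016-04-24, 2016-04-27 through 2016-05-03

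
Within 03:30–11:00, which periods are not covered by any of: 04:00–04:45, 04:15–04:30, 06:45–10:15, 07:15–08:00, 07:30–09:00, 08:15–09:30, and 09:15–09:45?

The merged coverage is 04:00–04:45, 06:45–10:15.
Gaps within 03:30–11:00: 03:30–04:00, 04:45–06:45, 10:15–11:00.

03:30–04:00, 04:45–06:45, 10:15–11:00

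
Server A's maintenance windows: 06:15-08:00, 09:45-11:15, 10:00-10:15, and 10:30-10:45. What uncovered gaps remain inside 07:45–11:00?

08:00–09:45

After merging, the occupied span is 06:15–08:00, 09:45–11:15.
Complement within 07:45–11:00: 08:00–09:45.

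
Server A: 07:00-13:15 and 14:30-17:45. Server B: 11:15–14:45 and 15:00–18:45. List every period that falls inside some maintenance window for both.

11:15-13:15, 14:30-14:45, 15:00-17:45

07:00-13:15 ∩ B → 11:15-13:15.
14:30-17:45 ∩ B → 14:30-14:45, 15:00-17:45.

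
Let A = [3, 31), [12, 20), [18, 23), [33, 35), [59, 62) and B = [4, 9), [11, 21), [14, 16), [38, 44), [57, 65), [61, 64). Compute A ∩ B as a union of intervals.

[4, 9) ∪ [11, 21) ∪ [59, 62)

Merge the first list: [3, 31), [33, 35), [59, 62).
Merge the second list: [4, 9), [11, 21), [38, 44), [57, 65).
[3, 31) overlaps B on [4, 9), [11, 21).
[33, 35) falls entirely outside B.
[59, 62) overlaps B on [59, 62).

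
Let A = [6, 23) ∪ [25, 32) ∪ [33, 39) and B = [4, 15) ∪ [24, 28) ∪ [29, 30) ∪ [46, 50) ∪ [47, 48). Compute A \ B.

Second set merges to [4, 15), [24, 28), [29, 30), [46, 50).
[6, 23) \ B = [15, 23).
[25, 32) \ B = [28, 29), [30, 32).
[33, 39): nothing removed.

[15, 23) ∪ [28, 29) ∪ [30, 32) ∪ [33, 39)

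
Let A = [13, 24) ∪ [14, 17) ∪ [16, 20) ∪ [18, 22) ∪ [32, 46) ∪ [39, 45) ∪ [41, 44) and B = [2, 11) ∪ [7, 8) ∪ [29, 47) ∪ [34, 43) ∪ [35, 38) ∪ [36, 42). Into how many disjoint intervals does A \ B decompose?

1

A, merged: [13, 24), [32, 46).
B, merged: [2, 11), [29, 47).
A \ B = [13, 24).
That is 1 disjoint piece.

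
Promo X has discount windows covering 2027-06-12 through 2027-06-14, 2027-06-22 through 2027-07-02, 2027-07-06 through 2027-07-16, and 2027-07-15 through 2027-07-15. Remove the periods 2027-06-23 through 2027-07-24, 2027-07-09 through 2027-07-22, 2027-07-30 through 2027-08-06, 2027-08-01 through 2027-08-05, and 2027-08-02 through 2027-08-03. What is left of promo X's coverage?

2027-06-12 through 2027-06-14, 2027-06-22 through 2027-06-22

A, merged: 2027-06-12 through 2027-06-14, 2027-06-22 through 2027-07-02, 2027-07-06 through 2027-07-16.
B, merged: 2027-06-23 through 2027-07-24, 2027-07-30 through 2027-08-06.
2027-06-12 through 2027-06-14 is untouched.
2027-06-22 through 2027-07-02 with B removed leaves 2027-06-22 through 2027-06-22.
2027-07-06 through 2027-07-16 lies entirely inside B → drops out.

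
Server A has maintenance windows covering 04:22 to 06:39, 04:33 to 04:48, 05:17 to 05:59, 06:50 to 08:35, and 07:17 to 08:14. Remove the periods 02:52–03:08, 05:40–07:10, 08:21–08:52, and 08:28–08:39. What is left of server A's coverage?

Merge the first list: 04:22-06:39, 06:50-08:35.
Merge the second list: 02:52-03:08, 05:40-07:10, 08:21-08:52.
04:22-06:39 with B removed leaves 04:22-05:40.
06:50-08:35 with B removed leaves 07:10-08:21.

04:22-05:40, 07:10-08:21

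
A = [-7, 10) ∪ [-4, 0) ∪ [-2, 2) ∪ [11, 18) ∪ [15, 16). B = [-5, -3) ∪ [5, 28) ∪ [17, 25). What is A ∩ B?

[-5, -3) ∪ [5, 10) ∪ [11, 18)

A, merged: [-7, 10), [11, 18).
B, merged: [-5, -3), [5, 28).
[-7, 10) ∩ B → [-5, -3), [5, 10).
[11, 18) ∩ B → [11, 18).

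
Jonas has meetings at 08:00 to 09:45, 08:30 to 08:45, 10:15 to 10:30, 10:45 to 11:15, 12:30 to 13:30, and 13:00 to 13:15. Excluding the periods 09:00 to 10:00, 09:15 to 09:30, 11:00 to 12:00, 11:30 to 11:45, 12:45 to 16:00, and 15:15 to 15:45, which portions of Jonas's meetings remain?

A, merged: 08:00–09:45, 10:15–10:30, 10:45–11:15, 12:30–13:30.
B, merged: 09:00–10:00, 11:00–12:00, 12:45–16:00.
08:00–09:45 with B removed leaves 08:00–09:00.
10:15–10:30 is untouched.
10:45–11:15 with B removed leaves 10:45–11:00.
12:30–13:30 with B removed leaves 12:30–12:45.

08:00–09:00, 10:15–10:30, 10:45–11:00, 12:30–12:45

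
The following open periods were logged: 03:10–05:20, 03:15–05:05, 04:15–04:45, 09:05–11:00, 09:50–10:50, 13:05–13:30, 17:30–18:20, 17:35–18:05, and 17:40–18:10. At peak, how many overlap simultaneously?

At 04:15, 3 of the intervals are simultaneously active.
No point has more.

3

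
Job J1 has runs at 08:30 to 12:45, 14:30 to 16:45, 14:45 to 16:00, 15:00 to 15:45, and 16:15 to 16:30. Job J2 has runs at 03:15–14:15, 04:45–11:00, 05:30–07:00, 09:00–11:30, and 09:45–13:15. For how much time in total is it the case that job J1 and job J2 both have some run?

First set merges to 08:30-12:45, 14:30-16:45.
Second set merges to 03:15-14:15.
A ∩ B = 08:30-12:45.
Total: 4 h 15 min.

4 h 15 min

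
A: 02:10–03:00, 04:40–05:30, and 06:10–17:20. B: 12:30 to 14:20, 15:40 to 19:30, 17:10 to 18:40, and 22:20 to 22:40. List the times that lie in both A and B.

12:30–14:20, 15:40–17:20

Second set merges to 12:30–14:20, 15:40–19:30, 22:20–22:40.
02:10–03:00: no overlap with the second set.
04:40–05:30: no overlap with the second set.
06:10–17:20 meets the second set on 12:30–14:20, 15:40–17:20.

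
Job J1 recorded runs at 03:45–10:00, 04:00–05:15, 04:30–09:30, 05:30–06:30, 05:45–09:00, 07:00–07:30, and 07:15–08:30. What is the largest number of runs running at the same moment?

5

Walk the sorted start/end points keeping a running depth.
The depth first hits 5 at 07:15.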